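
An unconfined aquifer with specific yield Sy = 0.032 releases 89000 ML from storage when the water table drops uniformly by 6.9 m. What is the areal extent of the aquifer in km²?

ΔV = 89000 ML = 8.9 × 10^7 m³
A = ΔV / (Sy × Δh) = 8.9 × 10^7 / (0.032 × 6.9) = 4.031 × 10^8 m²
A = 4.031 × 10^8 m² = 403.1 km²

A ≈ 403 km²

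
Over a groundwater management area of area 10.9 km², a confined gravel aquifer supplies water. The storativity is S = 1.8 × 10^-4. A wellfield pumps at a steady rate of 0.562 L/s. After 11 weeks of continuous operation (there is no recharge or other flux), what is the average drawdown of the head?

A = 10.9 km² = 1.09 × 10^7 m²
Q = 0.562 L/s = 48.56 m³/d
t = 11 weeks = 77 d
ΔV = Q × t = 48.56 m³/d × 77 d = 3739 m³
Δh = ΔV / (S × A) = 3739 / (1.8 × 10^-4 × 1.09 × 10^7) = 1.906 m

Δh ≈ 1.91 m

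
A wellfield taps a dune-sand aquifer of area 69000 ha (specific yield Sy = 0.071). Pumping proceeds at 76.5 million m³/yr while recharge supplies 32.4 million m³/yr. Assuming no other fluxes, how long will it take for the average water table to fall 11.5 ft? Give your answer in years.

t ≈ 3.89 years

A = 69000 ha = 6.9 × 10^8 m²
Δh = 11.5 ft = 3.505 m
ΔV = Sy × A × Δh = 0.071 × 6.9 × 10^8 × 3.505 = 1.717 × 10^8 m³
Net withdrawal = 76.5 − 32.4 = 44.1 million m³/yr = 1.208 × 10^5 m³/d
t = ΔV / Q = 1.717 × 10^8 m³ / 1.208 × 10^5 m³/d = 1421 d
t = 1421 d ≈ 3.894 years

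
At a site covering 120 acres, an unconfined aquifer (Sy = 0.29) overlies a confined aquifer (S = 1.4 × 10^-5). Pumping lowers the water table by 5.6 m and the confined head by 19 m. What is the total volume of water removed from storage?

A = 120 acres = 4.856 × 10^5 m²
Unconfined: ΔV_u = Sy × A × Δh_u = 0.29 × 4.856 × 10^5 × 5.6 = 7.887 × 10^5 m³
Confined: ΔV_c = S × A × Δh_c = 1.4 × 10^-5 × 4.856 × 10^5 × 19 = 129.2 m³
Total ΔV = 7.887 × 10^5 + 129.2 = 7.888 × 10^5 m³

ΔV ≈ 7.89 × 10^5 m³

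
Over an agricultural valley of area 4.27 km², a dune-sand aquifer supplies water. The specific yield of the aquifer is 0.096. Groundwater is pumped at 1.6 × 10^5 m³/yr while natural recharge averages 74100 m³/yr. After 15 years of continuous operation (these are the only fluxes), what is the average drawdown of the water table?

Δh ≈ 3.14 m

A = 4.27 km² = 4.27 × 10^6 m²
Net abstraction = 1.6 × 10^5 − 74100 = 85900 m³/yr
Q_net = 85900 m³/yr = 235.3 m³/d
t = 15 years = 5475 d
ΔV = Q × t = 235.3 m³/d × 5475 d = 1.288 × 10^6 m³
Δh = ΔV / (Sy × A) = 1.288 × 10^6 / (0.096 × 4.27 × 10^6) = 3.143 m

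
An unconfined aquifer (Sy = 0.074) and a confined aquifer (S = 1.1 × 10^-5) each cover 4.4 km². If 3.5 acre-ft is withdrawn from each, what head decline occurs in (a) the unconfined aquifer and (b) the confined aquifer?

A = 4.4 km² = 4.4 × 10^6 m²
ΔV = 3.5 acre-ft = 4317 m³
Unconfined: Δh_u = ΔV/(Sy·A) = 4317/(0.074 × 4.4 × 10^6) = 0.01326 m
Confined: Δh_c = ΔV/(S·A) = 4317/(1.1 × 10^-5 × 4.4 × 10^6) = 89.2 m

Δh_u ≈ 0.0133 m; Δh_c ≈ 89.2 m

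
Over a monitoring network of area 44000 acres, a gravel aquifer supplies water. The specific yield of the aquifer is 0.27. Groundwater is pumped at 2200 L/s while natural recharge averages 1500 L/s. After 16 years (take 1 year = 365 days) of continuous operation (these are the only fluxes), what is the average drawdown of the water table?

A = 44000 acres = 1.781 × 10^8 m²
Net abstraction = 2200 − 1500 = 700 L/s
Q_net = 700 L/s = 60480 m³/d
t = 16 years = 5840 d
ΔV = Q × t = 60480 m³/d × 5840 d = 3.532 × 10^8 m³
Δh = ΔV / (Sy × A) = 3.532 × 10^8 / (0.27 × 1.781 × 10^8) = 7.347 m

Δh ≈ 7.35 m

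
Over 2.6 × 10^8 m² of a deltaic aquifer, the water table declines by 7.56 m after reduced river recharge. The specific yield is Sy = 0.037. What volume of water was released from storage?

ΔV = Sy × A × Δh = 0.037 × 2.6 × 10^8 m² × 7.56 m = 7.273 × 10^7 m³

ΔV ≈ 7.27 × 10^7 m³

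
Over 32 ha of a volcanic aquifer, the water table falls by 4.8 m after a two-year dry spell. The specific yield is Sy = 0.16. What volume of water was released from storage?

ΔV ≈ 2.46 × 10^5 m³

A = 32 ha = 3.2 × 10^5 m²
ΔV = Sy × A × Δh = 0.16 × 3.2 × 10^5 m² × 4.8 m = 2.458 × 10^5 m³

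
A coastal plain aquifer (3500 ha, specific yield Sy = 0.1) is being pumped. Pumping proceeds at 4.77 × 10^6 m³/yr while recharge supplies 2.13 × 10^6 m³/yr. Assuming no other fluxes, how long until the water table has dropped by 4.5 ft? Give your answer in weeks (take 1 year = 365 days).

t ≈ 94.8 weeks

A = 3500 ha = 3.5 × 10^7 m²
Δh = 4.5 ft = 1.372 m
ΔV = Sy × A × Δh = 0.1 × 3.5 × 10^7 × 1.372 = 4.801 × 10^6 m³
Net withdrawal = 4.77 × 10^6 − 2.13 × 10^6 = 2.64 × 10^6 m³/yr = 7233 m³/d
t = ΔV / Q = 4.801 × 10^6 m³ / 7233 m³/d = 663.7 d
t = 663.7 d ≈ 94.82 weeks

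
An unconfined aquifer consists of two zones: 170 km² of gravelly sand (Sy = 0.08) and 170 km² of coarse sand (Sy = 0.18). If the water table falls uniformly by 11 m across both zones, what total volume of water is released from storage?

ΔV ≈ 4.86 × 10^8 m³

A₁ = 170 km² = 1.7 × 10^8 m²; A₂ = 170 km² = 1.7 × 10^8 m²
ΔV₁ = 0.08 × 1.7 × 10^8 × 11 = 1.496 × 10^8 m³
ΔV₂ = 0.18 × 1.7 × 10^8 × 11 = 3.366 × 10^8 m³
ΔV = ΔV₁ + ΔV₂ = 4.862 × 10^8 m³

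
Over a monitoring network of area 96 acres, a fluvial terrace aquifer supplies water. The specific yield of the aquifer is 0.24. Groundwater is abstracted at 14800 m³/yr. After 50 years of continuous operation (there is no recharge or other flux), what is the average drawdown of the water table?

Δh ≈ 7.94 m

A = 96 acres = 3.885 × 10^5 m²
Q = 14800 m³/yr = 40.55 m³/d
t = 50 years = 18250 d
ΔV = Q × t = 40.55 m³/d × 18250 d = 7.4 × 10^5 m³
Δh = ΔV / (Sy × A) = 7.4 × 10^5 / (0.24 × 3.885 × 10^5) = 7.937 m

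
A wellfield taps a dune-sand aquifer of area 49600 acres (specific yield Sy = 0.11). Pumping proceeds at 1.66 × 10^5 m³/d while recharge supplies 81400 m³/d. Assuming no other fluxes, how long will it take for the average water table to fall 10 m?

A = 49600 acres = 2.007 × 10^8 m²
ΔV = Sy × A × Δh = 0.11 × 2.007 × 10^8 × 10 = 2.208 × 10^8 m³
Net withdrawal = 1.66 × 10^5 − 81400 = 84600 m³/d
t = ΔV / Q = 2.208 × 10^8 m³ / 84600 m³/d = 2610 d

t ≈ 2610 days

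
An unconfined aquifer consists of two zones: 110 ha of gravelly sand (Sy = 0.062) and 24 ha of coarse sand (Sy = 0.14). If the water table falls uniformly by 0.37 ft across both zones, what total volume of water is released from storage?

A₁ = 110 ha = 1.1 × 10^6 m²; A₂ = 24 ha = 2.4 × 10^5 m²
Δh = 0.37 ft = 0.1128 m
ΔV₁ = 0.062 × 1.1 × 10^6 × 0.1128 = 7691 m³
ΔV₂ = 0.14 × 2.4 × 10^5 × 0.1128 = 3789 m³
ΔV = ΔV₁ + ΔV₂ = 11480 m³

ΔV ≈ 11500 m³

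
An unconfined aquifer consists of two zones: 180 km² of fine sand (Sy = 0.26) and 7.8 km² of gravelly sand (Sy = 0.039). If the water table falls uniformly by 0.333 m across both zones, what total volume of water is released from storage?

ΔV ≈ 1.57 × 10^7 m³

A₁ = 180 km² = 1.8 × 10^8 m²; A₂ = 7.8 km² = 7.8 × 10^6 m²
ΔV₁ = 0.26 × 1.8 × 10^8 × 0.333 = 1.558 × 10^7 m³
ΔV₂ = 0.039 × 7.8 × 10^6 × 0.333 = 1.013 × 10^5 m³
ΔV = ΔV₁ + ΔV₂ = 1.569 × 10^7 m³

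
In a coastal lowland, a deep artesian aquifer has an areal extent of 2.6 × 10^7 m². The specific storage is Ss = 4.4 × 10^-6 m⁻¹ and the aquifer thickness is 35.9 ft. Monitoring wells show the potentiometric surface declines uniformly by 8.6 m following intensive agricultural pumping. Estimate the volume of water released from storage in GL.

b = 35.9 ft = 10.94 m
S = Ss × b = 4.4 × 10^-6 m⁻¹ × 10.94 m = 4.815 × 10^-5
ΔV = S × A × Δh = 4.815 × 10^-5 × 2.6 × 10^7 m² × 8.6 m = 10770 m³
ΔV = 10770 m³ = 0.01077 GL

ΔV ≈ 0.0108 GL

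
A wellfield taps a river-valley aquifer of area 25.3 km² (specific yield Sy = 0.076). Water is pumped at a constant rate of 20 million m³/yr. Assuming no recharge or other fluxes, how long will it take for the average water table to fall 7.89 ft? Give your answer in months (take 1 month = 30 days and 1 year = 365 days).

t ≈ 2.81 months

A = 25.3 km² = 2.53 × 10^7 m²
Δh = 7.89 ft = 2.405 m
ΔV = Sy × A × Δh = 0.076 × 2.53 × 10^7 × 2.405 = 4.624 × 10^6 m³
Q = 20 million m³/yr = 54790 m³/d
t = ΔV / Q = 4.624 × 10^6 m³ / 54790 m³/d = 84.39 d
t = 84.39 d ≈ 2.813 months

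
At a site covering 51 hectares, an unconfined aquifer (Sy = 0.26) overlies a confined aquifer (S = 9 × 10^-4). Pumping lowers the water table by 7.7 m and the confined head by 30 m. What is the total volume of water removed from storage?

A = 51 hectares = 5.1 × 10^5 m²
Unconfined: ΔV_u = Sy × A × Δh_u = 0.26 × 5.1 × 10^5 × 7.7 = 1.021 × 10^6 m³
Confined: ΔV_c = S × A × Δh_c = 9 × 10^-4 × 5.1 × 10^5 × 30 = 13770 m³
Total ΔV = 1.021 × 10^6 + 13770 = 1.035 × 10^6 m³

ΔV ≈ 1.03 × 10^6 m³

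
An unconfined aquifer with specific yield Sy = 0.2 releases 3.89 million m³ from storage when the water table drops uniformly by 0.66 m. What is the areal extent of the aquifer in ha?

A ≈ 2950 ha

ΔV = 3.89 million m³ = 3.89 × 10^6 m³
A = ΔV / (Sy × Δh) = 3.89 × 10^6 / (0.2 × 0.66) = 2.947 × 10^7 m²
A = 2.947 × 10^7 m² = 2947 ha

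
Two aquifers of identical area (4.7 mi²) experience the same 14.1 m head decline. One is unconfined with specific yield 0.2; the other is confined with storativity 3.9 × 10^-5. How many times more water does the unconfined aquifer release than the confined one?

A = 4.7 mi² = 1.217 × 10^7 m²
Unconfined: ΔV_u = Sy × A × Δh = 0.2 × 1.217 × 10^7 × 14.1 = 3.433 × 10^7 m³
Confined: ΔV_c = S × A × Δh = 3.9 × 10^-5 × 1.217 × 10^7 × 14.1 = 6694 m³
Ratio = ΔV_u / ΔV_c = Sy / S = 0.2 / 3.9 × 10^-5 = 5128

ΔV_u / ΔV_c ≈ 5130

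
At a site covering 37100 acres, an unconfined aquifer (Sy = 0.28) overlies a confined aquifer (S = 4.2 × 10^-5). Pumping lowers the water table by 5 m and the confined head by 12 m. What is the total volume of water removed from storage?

A = 37100 acres = 1.501 × 10^8 m²
Unconfined: ΔV_u = Sy × A × Δh_u = 0.28 × 1.501 × 10^8 × 5 = 2.102 × 10^8 m³
Confined: ΔV_c = S × A × Δh_c = 4.2 × 10^-5 × 1.501 × 10^8 × 12 = 75670 m³
Total ΔV = 2.102 × 10^8 + 75670 = 2.103 × 10^8 m³

ΔV ≈ 2.1 × 10^8 m³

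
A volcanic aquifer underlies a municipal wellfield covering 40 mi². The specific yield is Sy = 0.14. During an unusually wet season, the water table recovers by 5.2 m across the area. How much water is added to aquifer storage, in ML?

ΔV ≈ 75400 ML

A = 40 mi² = 1.036 × 10^8 m²
ΔV = Sy × A × Δh = 0.14 × 1.036 × 10^8 m² × 5.2 m = 7.542 × 10^7 m³
ΔV = 7.542 × 10^7 m³ = 75420 ML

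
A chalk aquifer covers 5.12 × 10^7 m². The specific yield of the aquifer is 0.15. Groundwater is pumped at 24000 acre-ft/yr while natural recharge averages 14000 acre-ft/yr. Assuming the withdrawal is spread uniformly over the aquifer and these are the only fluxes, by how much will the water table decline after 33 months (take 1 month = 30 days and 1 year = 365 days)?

Δh ≈ 4.36 m

Net abstraction = 24000 − 14000 = 10000 acre-ft/yr
Q_net = 10000 acre-ft/yr = 33790 m³/d
t = 33 months = 990 d
ΔV = Q × t = 33790 m³/d × 990 d = 3.346 × 10^7 m³
Δh = ΔV / (Sy × A) = 3.346 × 10^7 / (0.15 × 5.12 × 10^7) = 4.356 m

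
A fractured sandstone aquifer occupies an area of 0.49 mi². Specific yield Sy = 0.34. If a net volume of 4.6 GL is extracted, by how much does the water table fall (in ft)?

Δh ≈ 35 ft

A = 0.49 mi² = 1.269 × 10^6 m²
ΔV = 4.6 GL = 4.6 × 10^6 m³
Δh = ΔV / (Sy × A) = 4.6 × 10^6 m³ / (0.34 × 1.269 × 10^6 m²) = 10.66 m
Δh = 10.66 m = 34.98 ft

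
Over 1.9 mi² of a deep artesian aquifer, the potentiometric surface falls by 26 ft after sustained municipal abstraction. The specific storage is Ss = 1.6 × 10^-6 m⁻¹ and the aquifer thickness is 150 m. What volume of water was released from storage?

S = Ss × b = 1.6 × 10^-6 m⁻¹ × 150 m = 2.4 × 10^-4
A = 1.9 mi² = 4.921 × 10^6 m²
Δh = 26 ft = 7.925 m
ΔV = S × A × Δh = 2.4 × 10^-4 × 4.921 × 10^6 m² × 7.925 m = 9359 m³

ΔV ≈ 9360 m³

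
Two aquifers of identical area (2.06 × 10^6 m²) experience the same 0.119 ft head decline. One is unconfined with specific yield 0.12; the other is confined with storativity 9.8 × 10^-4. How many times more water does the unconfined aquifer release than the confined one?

ΔV_u / ΔV_c ≈ 122

Δh = 0.119 ft = 0.03627 m
Unconfined: ΔV_u = Sy × A × Δh = 0.12 × 2.06 × 10^6 × 0.03627 = 8966 m³
Confined: ΔV_c = S × A × Δh = 9.8 × 10^-4 × 2.06 × 10^6 × 0.03627 = 73.22 m³
Ratio = ΔV_u / ΔV_c = Sy / S = 0.12 / 9.8 × 10^-4 = 122.4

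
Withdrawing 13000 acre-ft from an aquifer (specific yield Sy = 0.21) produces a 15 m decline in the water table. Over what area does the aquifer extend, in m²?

ΔV = 13000 acre-ft = 1.604 × 10^7 m³
A = ΔV / (Sy × Δh) = 1.604 × 10^7 / (0.21 × 15) = 5.091 × 10^6 m²

A ≈ 5.09 × 10^6 m²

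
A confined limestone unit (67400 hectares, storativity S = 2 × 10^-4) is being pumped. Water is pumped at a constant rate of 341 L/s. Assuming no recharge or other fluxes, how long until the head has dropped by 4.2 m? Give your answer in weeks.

t ≈ 2.75 weeks

A = 67400 hectares = 6.74 × 10^8 m²
ΔV = S × A × Δh = 2 × 10^-4 × 6.74 × 10^8 × 4.2 = 5.662 × 10^5 m³
Q = 341 L/s = 29460 m³/d
t = ΔV / Q = 5.662 × 10^5 m³ / 29460 m³/d = 19.22 d
t = 19.22 d ≈ 2.745 weeks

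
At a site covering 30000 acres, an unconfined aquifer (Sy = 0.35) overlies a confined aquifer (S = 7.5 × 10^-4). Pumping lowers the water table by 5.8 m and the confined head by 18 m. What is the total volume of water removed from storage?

A = 30000 acres = 1.214 × 10^8 m²
Unconfined: ΔV_u = Sy × A × Δh_u = 0.35 × 1.214 × 10^8 × 5.8 = 2.465 × 10^8 m³
Confined: ΔV_c = S × A × Δh_c = 7.5 × 10^-4 × 1.214 × 10^8 × 18 = 1.639 × 10^6 m³
Total ΔV = 2.465 × 10^8 + 1.639 × 10^6 = 2.481 × 10^8 m³

ΔV ≈ 2.48 × 10^8 m³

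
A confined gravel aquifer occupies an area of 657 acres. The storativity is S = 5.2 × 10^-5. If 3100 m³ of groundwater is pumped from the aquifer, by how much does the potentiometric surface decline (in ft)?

A = 657 acres = 2.659 × 10^6 m²
Δh = ΔV / (S × A) = 3100 m³ / (5.2 × 10^-5 × 2.659 × 10^6 m²) = 22.42 m
Δh = 22.42 m = 73.56 ft

Δh ≈ 73.6 ft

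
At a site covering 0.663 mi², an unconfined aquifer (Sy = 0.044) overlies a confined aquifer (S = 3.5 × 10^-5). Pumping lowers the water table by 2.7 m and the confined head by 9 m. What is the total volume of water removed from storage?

A = 0.663 mi² = 1.717 × 10^6 m²
Unconfined: ΔV_u = Sy × A × Δh_u = 0.044 × 1.717 × 10^6 × 2.7 = 2.04 × 10^5 m³
Confined: ΔV_c = S × A × Δh_c = 3.5 × 10^-5 × 1.717 × 10^6 × 9 = 540.9 m³
Total ΔV = 2.04 × 10^5 + 540.9 = 2.045 × 10^5 m³

ΔV ≈ 2.05 × 10^5 m³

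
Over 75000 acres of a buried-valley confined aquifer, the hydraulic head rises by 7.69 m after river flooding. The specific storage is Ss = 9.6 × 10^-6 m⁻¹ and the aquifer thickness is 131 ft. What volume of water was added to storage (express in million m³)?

ΔV ≈ 0.895 million m³

b = 131 ft = 39.93 m
S = Ss × b = 9.6 × 10^-6 m⁻¹ × 39.93 m = 3.833 × 10^-4
A = 75000 acres = 3.035 × 10^8 m²
ΔV = S × A × Δh = 3.833 × 10^-4 × 3.035 × 10^8 m² × 7.69 m = 8.947 × 10^5 m³
ΔV = 8.947 × 10^5 m³ = 0.8947 million m³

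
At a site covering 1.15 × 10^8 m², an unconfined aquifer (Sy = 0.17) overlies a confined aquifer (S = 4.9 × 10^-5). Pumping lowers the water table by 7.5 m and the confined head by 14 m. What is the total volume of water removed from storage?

ΔV ≈ 1.47 × 10^8 m³

Unconfined: ΔV_u = Sy × A × Δh_u = 0.17 × 1.15 × 10^8 × 7.5 = 1.466 × 10^8 m³
Confined: ΔV_c = S × A × Δh_c = 4.9 × 10^-5 × 1.15 × 10^8 × 14 = 78890 m³
Total ΔV = 1.466 × 10^8 + 78890 = 1.467 × 10^8 m³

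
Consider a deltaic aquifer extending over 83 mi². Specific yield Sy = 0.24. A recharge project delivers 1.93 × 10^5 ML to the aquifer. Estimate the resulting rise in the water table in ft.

Δh ≈ 12.3 ft

A = 83 mi² = 2.15 × 10^8 m²
ΔV = 1.93 × 10^5 ML = 1.93 × 10^8 m³
Δh = ΔV / (Sy × A) = 1.93 × 10^8 m³ / (0.24 × 2.15 × 10^8 m²) = 3.741 m
Δh = 3.741 m = 12.27 ft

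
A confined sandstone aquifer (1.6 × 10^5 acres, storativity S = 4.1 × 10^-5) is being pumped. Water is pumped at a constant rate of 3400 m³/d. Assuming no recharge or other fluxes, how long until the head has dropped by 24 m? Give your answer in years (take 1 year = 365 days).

t ≈ 0.513 years

A = 1.6 × 10^5 acres = 6.475 × 10^8 m²
ΔV = S × A × Δh = 4.1 × 10^-5 × 6.475 × 10^8 × 24 = 6.371 × 10^5 m³
t = ΔV / Q = 6.371 × 10^5 m³ / 3400 m³/d = 187.4 d
t = 187.4 d ≈ 0.5134 years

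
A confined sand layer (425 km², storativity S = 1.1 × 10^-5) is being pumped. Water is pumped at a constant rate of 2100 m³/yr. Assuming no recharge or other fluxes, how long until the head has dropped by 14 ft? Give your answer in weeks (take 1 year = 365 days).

A = 425 km² = 4.25 × 10^8 m²
Δh = 14 ft = 4.267 m
ΔV = S × A × Δh = 1.1 × 10^-5 × 4.25 × 10^8 × 4.267 = 19950 m³
Q = 2100 m³/yr = 5.753 m³/d
t = ΔV / Q = 19950 m³ / 5.753 m³/d = 3467 d
t = 3467 d ≈ 495.3 weeks

t ≈ 495 weeks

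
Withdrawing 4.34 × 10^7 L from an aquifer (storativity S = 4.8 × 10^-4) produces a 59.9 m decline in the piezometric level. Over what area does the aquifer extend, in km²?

A ≈ 1.51 km²

ΔV = 4.34 × 10^7 L = 43400 m³
A = ΔV / (S × Δh) = 43400 / (4.8 × 10^-4 × 59.9) = 1.509 × 10^6 m²
A = 1.509 × 10^6 m² = 1.509 km²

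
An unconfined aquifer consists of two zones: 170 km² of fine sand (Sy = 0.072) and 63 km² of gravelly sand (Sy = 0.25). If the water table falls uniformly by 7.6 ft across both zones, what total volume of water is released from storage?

ΔV ≈ 6.48 × 10^7 m³

A₁ = 170 km² = 1.7 × 10^8 m²; A₂ = 63 km² = 6.3 × 10^7 m²
Δh = 7.6 ft = 2.316 m
ΔV₁ = 0.072 × 1.7 × 10^8 × 2.316 = 2.835 × 10^7 m³
ΔV₂ = 0.25 × 6.3 × 10^7 × 2.316 = 3.648 × 10^7 m³
ΔV = ΔV₁ + ΔV₂ = 6.484 × 10^7 m³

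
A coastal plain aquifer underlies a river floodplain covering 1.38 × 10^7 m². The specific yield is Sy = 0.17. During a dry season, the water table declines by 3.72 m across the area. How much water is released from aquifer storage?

ΔV = Sy × A × Δh = 0.17 × 1.38 × 10^7 m² × 3.72 m = 8.727 × 10^6 m³

ΔV ≈ 8.73 × 10^6 m³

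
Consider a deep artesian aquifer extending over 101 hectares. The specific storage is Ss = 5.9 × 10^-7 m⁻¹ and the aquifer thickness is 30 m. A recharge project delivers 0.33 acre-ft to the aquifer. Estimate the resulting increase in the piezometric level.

S = Ss × b = 5.9 × 10^-7 m⁻¹ × 30 m = 1.77 × 10^-5
A = 101 hectares = 1.01 × 10^6 m²
ΔV = 0.33 acre-ft = 407 m³
Δh = ΔV / (S × A) = 407 m³ / (1.77 × 10^-5 × 1.01 × 10^6 m²) = 22.77 m

Δh ≈ 22.8 m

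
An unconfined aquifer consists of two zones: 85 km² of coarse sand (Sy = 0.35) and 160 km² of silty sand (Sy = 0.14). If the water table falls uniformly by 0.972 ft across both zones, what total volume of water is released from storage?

ΔV ≈ 1.55 × 10^7 m³

A₁ = 85 km² = 8.5 × 10^7 m²; A₂ = 160 km² = 1.6 × 10^8 m²
Δh = 0.972 ft = 0.2963 m
ΔV₁ = 0.35 × 8.5 × 10^7 × 0.2963 = 8.814 × 10^6 m³
ΔV₂ = 0.14 × 1.6 × 10^8 × 0.2963 = 6.636 × 10^6 m³
ΔV = ΔV₁ + ΔV₂ = 1.545 × 10^7 m³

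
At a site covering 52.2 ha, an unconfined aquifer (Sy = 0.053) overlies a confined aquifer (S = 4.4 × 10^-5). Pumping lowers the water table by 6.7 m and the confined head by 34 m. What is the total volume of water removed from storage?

A = 52.2 ha = 5.22 × 10^5 m²
Unconfined: ΔV_u = Sy × A × Δh_u = 0.053 × 5.22 × 10^5 × 6.7 = 1.854 × 10^5 m³
Confined: ΔV_c = S × A × Δh_c = 4.4 × 10^-5 × 5.22 × 10^5 × 34 = 780.9 m³
Total ΔV = 1.854 × 10^5 + 780.9 = 1.861 × 10^5 m³

ΔV ≈ 1.86 × 10^5 m³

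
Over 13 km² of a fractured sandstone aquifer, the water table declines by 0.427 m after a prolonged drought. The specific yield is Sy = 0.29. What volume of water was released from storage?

ΔV ≈ 1.61 × 10^6 m³

A = 13 km² = 1.3 × 10^7 m²
ΔV = Sy × A × Δh = 0.29 × 1.3 × 10^7 m² × 0.427 m = 1.61 × 10^6 m³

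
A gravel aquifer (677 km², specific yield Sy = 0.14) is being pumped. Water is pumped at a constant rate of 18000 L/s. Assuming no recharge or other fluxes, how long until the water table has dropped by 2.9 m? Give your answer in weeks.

t ≈ 25.2 weeks

A = 677 km² = 6.77 × 10^8 m²
ΔV = Sy × A × Δh = 0.14 × 6.77 × 10^8 × 2.9 = 2.749 × 10^8 m³
Q = 18000 L/s = 1.555 × 10^6 m³/d
t = ΔV / Q = 2.749 × 10^8 m³ / 1.555 × 10^6 m³/d = 176.7 d
t = 176.7 d ≈ 25.25 weeks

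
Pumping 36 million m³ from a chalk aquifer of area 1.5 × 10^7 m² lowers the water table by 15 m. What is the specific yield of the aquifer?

Sy ≈ 0.16

ΔV = 36 million m³ = 3.6 × 10^7 m³
Sy = ΔV / (A × Δh) = 3.6 × 10^7 m³ / (1.5 × 10^7 m² × 15 m) = 0.16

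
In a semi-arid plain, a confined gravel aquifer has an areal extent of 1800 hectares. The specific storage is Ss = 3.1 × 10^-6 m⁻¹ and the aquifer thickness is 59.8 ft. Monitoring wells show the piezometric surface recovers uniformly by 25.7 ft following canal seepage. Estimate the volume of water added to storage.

b = 59.8 ft = 18.23 m
S = Ss × b = 3.1 × 10^-6 m⁻¹ × 18.23 m = 5.65 × 10^-5
A = 1800 hectares = 1.8 × 10^7 m²
Δh = 25.7 ft = 7.833 m
ΔV = S × A × Δh = 5.65 × 10^-5 × 1.8 × 10^7 m² × 7.833 m = 7967 m³

ΔV ≈ 7970 m³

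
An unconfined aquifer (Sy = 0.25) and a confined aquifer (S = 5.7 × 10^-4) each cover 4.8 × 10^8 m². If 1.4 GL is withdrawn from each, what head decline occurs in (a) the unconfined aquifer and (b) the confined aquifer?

ΔV = 1.4 GL = 1.4 × 10^6 m³
Unconfined: Δh_u = ΔV/(Sy·A) = 1.4 × 10^6/(0.25 × 4.8 × 10^8) = 0.01167 m
Confined: Δh_c = ΔV/(S·A) = 1.4 × 10^6/(5.7 × 10^-4 × 4.8 × 10^8) = 5.117 m

Δh_u ≈ 0.0117 m; Δh_c ≈ 5.12 m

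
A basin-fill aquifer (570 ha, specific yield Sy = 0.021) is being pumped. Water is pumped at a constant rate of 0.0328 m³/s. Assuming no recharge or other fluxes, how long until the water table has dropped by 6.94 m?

t ≈ 293 days

A = 570 ha = 5.7 × 10^6 m²
ΔV = Sy × A × Δh = 0.021 × 5.7 × 10^6 × 6.94 = 8.307 × 10^5 m³
Q = 0.0328 m³/s = 2834 m³/d
t = ΔV / Q = 8.307 × 10^5 m³ / 2834 m³/d = 293.1 d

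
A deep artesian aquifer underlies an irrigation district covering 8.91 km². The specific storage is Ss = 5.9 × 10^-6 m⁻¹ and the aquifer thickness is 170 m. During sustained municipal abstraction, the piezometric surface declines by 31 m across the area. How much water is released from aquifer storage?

ΔV ≈ 2.77 × 10^5 m³

S = Ss × b = 5.9 × 10^-6 m⁻¹ × 170 m = 1.003 × 10^-3
A = 8.91 km² = 8.91 × 10^6 m²
ΔV = S × A × Δh = 0.001003 × 8.91 × 10^6 m² × 31 m = 2.77 × 10^5 m³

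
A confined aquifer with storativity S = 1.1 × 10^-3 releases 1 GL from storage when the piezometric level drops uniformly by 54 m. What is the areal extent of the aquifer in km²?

A ≈ 16.8 km²

ΔV = 1 GL = 1 × 10^6 m³
A = ΔV / (S × Δh) = 1 × 10^6 / (0.0011 × 54) = 1.684 × 10^7 m²
A = 1.684 × 10^7 m² = 16.84 km²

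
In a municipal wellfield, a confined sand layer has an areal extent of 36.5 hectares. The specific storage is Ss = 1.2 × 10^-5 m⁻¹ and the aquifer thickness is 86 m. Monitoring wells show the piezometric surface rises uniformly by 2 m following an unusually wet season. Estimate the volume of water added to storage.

ΔV ≈ 753 m³

S = Ss × b = 1.2 × 10^-5 m⁻¹ × 86 m = 1.032 × 10^-3
A = 36.5 hectares = 3.65 × 10^5 m²
ΔV = S × A × Δh = 0.001032 × 3.65 × 10^5 m² × 2 m = 753.4 m³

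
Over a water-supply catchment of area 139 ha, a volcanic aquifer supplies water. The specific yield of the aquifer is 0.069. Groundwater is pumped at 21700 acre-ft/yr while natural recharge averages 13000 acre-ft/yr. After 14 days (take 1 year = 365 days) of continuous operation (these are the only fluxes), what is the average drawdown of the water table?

A = 139 ha = 1.39 × 10^6 m²
Net abstraction = 21700 − 13000 = 8700 acre-ft/yr
Q_net = 8700 acre-ft/yr = 29400 m³/d
ΔV = Q × t = 29400 m³/d × 14 d = 4.116 × 10^5 m³
Δh = ΔV / (Sy × A) = 4.116 × 10^5 / (0.069 × 1.39 × 10^6) = 4.292 m

Δh ≈ 4.29 m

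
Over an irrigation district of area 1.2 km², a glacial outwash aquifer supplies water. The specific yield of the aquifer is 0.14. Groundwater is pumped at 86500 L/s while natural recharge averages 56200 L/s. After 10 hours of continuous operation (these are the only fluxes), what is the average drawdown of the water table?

Δh ≈ 6.49 m

A = 1.2 km² = 1.2 × 10^6 m²
Net abstraction = 86500 − 56200 = 30300 L/s
Q_net = 30300 L/s = 2.618 × 10^6 m³/d
t = 10 hours = 0.4167 d
ΔV = Q × t = 2.618 × 10^6 m³/d × 0.4167 d = 1.091 × 10^6 m³
Δh = ΔV / (Sy × A) = 1.091 × 10^6 / (0.14 × 1.2 × 10^6) = 6.493 m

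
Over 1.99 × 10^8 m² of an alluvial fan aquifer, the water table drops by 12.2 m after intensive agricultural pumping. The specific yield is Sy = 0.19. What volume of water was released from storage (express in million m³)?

ΔV = Sy × A × Δh = 0.19 × 1.99 × 10^8 m² × 12.2 m = 4.613 × 10^8 m³
ΔV = 4.613 × 10^8 m³ = 461.3 million m³

ΔV ≈ 461 million m³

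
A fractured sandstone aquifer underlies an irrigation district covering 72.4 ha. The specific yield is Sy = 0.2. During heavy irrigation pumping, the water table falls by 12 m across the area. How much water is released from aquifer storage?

ΔV ≈ 1.74 × 10^6 m³

A = 72.4 ha = 7.24 × 10^5 m²
ΔV = Sy × A × Δh = 0.2 × 7.24 × 10^5 m² × 12 m = 1.738 × 10^6 m³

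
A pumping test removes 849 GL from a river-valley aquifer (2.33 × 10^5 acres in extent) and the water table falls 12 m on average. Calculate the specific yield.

A = 2.33 × 10^5 acres = 9.429 × 10^8 m²
ΔV = 849 GL = 8.49 × 10^8 m³
Sy = ΔV / (A × Δh) = 8.49 × 10^8 m³ / (9.429 × 10^8 m² × 12 m) = 0.07503

Sy ≈ 0.075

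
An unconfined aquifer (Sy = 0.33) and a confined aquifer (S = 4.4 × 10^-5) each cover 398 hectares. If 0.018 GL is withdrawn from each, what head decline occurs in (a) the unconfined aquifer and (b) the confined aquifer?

A = 398 hectares = 3.98 × 10^6 m²
ΔV = 0.018 GL = 18000 m³
Unconfined: Δh_u = ΔV/(Sy·A) = 18000/(0.33 × 3.98 × 10^6) = 0.0137 m
Confined: Δh_c = ΔV/(S·A) = 18000/(4.4 × 10^-5 × 3.98 × 10^6) = 102.8 m

Δh_u ≈ 0.0137 m; Δh_c ≈ 103 m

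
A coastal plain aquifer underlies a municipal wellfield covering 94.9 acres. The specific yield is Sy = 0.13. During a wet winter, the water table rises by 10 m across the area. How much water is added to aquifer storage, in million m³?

ΔV ≈ 0.499 million m³

A = 94.9 acres = 3.84 × 10^5 m²
ΔV = Sy × A × Δh = 0.13 × 3.84 × 10^5 m² × 10 m = 4.993 × 10^5 m³
ΔV = 4.993 × 10^5 m³ = 0.4993 million m³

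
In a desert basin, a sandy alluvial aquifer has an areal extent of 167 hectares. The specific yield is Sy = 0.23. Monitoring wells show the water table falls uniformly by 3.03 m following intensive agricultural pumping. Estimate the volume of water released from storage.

ΔV ≈ 1.16 × 10^6 m³

A = 167 hectares = 1.67 × 10^6 m²
ΔV = Sy × A × Δh = 0.23 × 1.67 × 10^6 m² × 3.03 m = 1.164 × 10^6 m³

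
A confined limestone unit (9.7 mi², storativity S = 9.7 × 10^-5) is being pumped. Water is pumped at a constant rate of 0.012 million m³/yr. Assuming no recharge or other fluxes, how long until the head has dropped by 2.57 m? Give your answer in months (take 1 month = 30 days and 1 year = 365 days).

A = 9.7 mi² = 2.512 × 10^7 m²
ΔV = S × A × Δh = 9.7 × 10^-5 × 2.512 × 10^7 × 2.57 = 6263 m³
Q = 0.012 million m³/yr = 32.88 m³/d
t = ΔV / Q = 6263 m³ / 32.88 m³/d = 190.5 d
t = 190.5 d ≈ 6.35 months

t ≈ 6.35 months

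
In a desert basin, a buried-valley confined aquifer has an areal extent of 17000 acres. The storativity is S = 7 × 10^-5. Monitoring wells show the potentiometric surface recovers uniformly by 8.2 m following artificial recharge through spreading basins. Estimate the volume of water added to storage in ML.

ΔV ≈ 39.5 ML

A = 17000 acres = 6.88 × 10^7 m²
ΔV = S × A × Δh = 7 × 10^-5 × 6.88 × 10^7 m² × 8.2 m = 39490 m³
ΔV = 39490 m³ = 39.49 ML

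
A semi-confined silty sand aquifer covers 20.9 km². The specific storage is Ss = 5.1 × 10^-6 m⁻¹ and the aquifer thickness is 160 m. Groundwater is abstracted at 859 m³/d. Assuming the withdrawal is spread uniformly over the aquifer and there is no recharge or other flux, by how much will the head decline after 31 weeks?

S = Ss × b = 5.1 × 10^-6 m⁻¹ × 160 m = 8.16 × 10^-4
A = 20.9 km² = 2.09 × 10^7 m²
t = 31 weeks = 217 d
ΔV = Q × t = 859 m³/d × 217 d = 1.864 × 10^5 m³
Δh = ΔV / (S × A) = 1.864 × 10^5 / (8.16 × 10^-4 × 2.09 × 10^7) = 10.93 m

Δh ≈ 10.9 m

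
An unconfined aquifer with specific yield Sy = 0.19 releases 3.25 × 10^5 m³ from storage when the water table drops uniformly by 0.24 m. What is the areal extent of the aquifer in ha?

A = ΔV / (Sy × Δh) = 3.25 × 10^5 / (0.19 × 0.24) = 7.127 × 10^6 m²
A = 7.127 × 10^6 m² = 712.7 ha

A ≈ 713 ha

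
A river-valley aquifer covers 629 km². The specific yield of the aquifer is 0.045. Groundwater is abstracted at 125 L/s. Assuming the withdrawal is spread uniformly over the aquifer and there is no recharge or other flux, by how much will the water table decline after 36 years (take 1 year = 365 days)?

A = 629 km² = 6.29 × 10^8 m²
Q = 125 L/s = 10800 m³/d
t = 36 years = 13140 d
ΔV = Q × t = 10800 m³/d × 13140 d = 1.419 × 10^8 m³
Δh = ΔV / (Sy × A) = 1.419 × 10^8 / (0.045 × 6.29 × 10^8) = 5.014 m

Δh ≈ 5.01 m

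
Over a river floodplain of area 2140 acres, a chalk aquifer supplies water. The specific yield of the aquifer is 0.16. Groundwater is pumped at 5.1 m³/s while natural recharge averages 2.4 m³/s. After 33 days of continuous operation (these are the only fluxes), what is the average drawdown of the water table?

A = 2140 acres = 8.66 × 10^6 m²
Net abstraction = 5.1 − 2.4 = 2.7 m³/s
Q_net = 2.7 m³/s = 2.333 × 10^5 m³/d
ΔV = Q × t = 2.333 × 10^5 m³/d × 33 d = 7.698 × 10^6 m³
Δh = ΔV / (Sy × A) = 7.698 × 10^6 / (0.16 × 8.66 × 10^6) = 5.556 m

Δh ≈ 5.56 m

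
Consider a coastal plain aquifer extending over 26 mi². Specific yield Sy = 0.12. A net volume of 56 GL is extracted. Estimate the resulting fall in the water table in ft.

A = 26 mi² = 6.734 × 10^7 m²
ΔV = 56 GL = 5.6 × 10^7 m³
Δh = ΔV / (Sy × A) = 5.6 × 10^7 m³ / (0.12 × 6.734 × 10^7 m²) = 6.93 m
Δh = 6.93 m = 22.74 ft

Δh ≈ 22.7 ft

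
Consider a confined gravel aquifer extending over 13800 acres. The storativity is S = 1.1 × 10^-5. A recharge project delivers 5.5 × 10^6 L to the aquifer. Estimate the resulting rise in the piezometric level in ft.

Δh ≈ 29.4 ft

A = 13800 acres = 5.585 × 10^7 m²
ΔV = 5.5 × 10^6 L = 5500 m³
Δh = ΔV / (S × A) = 5500 m³ / (1.1 × 10^-5 × 5.585 × 10^7 m²) = 8.953 m
Δh = 8.953 m = 29.37 ft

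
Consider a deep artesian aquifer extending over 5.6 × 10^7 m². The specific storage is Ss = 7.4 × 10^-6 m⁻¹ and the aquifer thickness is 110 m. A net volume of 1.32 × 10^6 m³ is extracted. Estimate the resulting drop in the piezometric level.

Δh ≈ 29 m

S = Ss × b = 7.4 × 10^-6 m⁻¹ × 110 m = 8.14 × 10^-4
Δh = ΔV / (S × A) = 1.32 × 10^6 m³ / (8.14 × 10^-4 × 5.6 × 10^7 m²) = 28.96 m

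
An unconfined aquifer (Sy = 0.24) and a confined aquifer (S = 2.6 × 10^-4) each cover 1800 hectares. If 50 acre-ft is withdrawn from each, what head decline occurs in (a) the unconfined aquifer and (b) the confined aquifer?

A = 1800 hectares = 1.8 × 10^7 m²
ΔV = 50 acre-ft = 61670 m³
Unconfined: Δh_u = ΔV/(Sy·A) = 61670/(0.24 × 1.8 × 10^7) = 0.01428 m
Confined: Δh_c = ΔV/(S·A) = 61670/(2.6 × 10^-4 × 1.8 × 10^7) = 13.18 m

Δh_u ≈ 0.0143 m; Δh_c ≈ 13.2 m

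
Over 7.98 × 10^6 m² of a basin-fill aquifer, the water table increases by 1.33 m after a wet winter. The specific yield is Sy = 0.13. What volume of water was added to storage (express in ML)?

ΔV = Sy × A × Δh = 0.13 × 7.98 × 10^6 m² × 1.33 m = 1.38 × 10^6 m³
ΔV = 1.38 × 10^6 m³ = 1380 ML

ΔV ≈ 1380 ML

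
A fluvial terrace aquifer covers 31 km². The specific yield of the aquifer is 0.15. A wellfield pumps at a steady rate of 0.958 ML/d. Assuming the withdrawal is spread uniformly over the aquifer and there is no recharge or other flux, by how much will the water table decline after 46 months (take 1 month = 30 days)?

A = 31 km² = 3.1 × 10^7 m²
Q = 0.958 ML/d = 958 m³/d
t = 46 months = 1380 d
ΔV = Q × t = 958 m³/d × 1380 d = 1.322 × 10^6 m³
Δh = ΔV / (Sy × A) = 1.322 × 10^6 / (0.15 × 3.1 × 10^7) = 0.2843 m

Δh ≈ 0.284 m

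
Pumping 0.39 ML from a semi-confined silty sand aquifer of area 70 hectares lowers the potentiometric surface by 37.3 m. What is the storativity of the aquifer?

S ≈ 1.5 × 10^-5

A = 70 hectares = 7 × 10^5 m²
ΔV = 0.39 ML = 390 m³
S = ΔV / (A × Δh) = 390 m³ / (7 × 10^5 m² × 37.3 m) = 1.494 × 10^-5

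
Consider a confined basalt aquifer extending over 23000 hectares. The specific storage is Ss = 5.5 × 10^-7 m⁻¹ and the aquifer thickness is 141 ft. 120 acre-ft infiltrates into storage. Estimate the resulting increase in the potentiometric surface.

Δh ≈ 27.2 m

b = 141 ft = 42.98 m
S = Ss × b = 5.5 × 10^-7 m⁻¹ × 42.98 m = 2.364 × 10^-5
A = 23000 hectares = 2.3 × 10^8 m²
ΔV = 120 acre-ft = 1.48 × 10^5 m³
Δh = ΔV / (S × A) = 1.48 × 10^5 m³ / (2.364 × 10^-5 × 2.3 × 10^8 m²) = 27.23 m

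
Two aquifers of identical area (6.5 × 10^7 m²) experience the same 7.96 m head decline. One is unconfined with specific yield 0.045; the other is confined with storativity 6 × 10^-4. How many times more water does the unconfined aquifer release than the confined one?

Unconfined: ΔV_u = Sy × A × Δh = 0.045 × 6.5 × 10^7 × 7.96 = 2.328 × 10^7 m³
Confined: ΔV_c = S × A × Δh = 6 × 10^-4 × 6.5 × 10^7 × 7.96 = 3.104 × 10^5 m³
Ratio = ΔV_u / ΔV_c = Sy / S = 0.045 / 6 × 10^-4 = 75

ΔV_u / ΔV_c ≈ 75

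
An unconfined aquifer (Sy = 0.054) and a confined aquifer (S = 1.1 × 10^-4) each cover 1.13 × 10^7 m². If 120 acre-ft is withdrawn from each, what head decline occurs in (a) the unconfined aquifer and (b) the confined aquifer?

Δh_u ≈ 0.243 m; Δh_c ≈ 119 m

ΔV = 120 acre-ft = 1.48 × 10^5 m³
Unconfined: Δh_u = ΔV/(Sy·A) = 1.48 × 10^5/(0.054 × 1.13 × 10^7) = 0.2426 m
Confined: Δh_c = ΔV/(S·A) = 1.48 × 10^5/(1.1 × 10^-4 × 1.13 × 10^7) = 119.1 m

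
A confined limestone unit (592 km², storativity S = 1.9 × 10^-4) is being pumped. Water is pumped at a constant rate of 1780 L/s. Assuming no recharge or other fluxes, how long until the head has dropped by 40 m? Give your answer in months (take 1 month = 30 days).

t ≈ 0.975 months

A = 592 km² = 5.92 × 10^8 m²
ΔV = S × A × Δh = 1.9 × 10^-4 × 5.92 × 10^8 × 40 = 4.499 × 10^6 m³
Q = 1780 L/s = 1.538 × 10^5 m³/d
t = ΔV / Q = 4.499 × 10^6 m³ / 1.538 × 10^5 m³/d = 29.26 d
t = 29.26 d ≈ 0.9752 months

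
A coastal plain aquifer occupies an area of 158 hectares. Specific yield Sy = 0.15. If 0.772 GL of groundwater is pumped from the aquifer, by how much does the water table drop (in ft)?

Δh ≈ 10.7 ft

A = 158 hectares = 1.58 × 10^6 m²
ΔV = 0.772 GL = 7.72 × 10^5 m³
Δh = ΔV / (Sy × A) = 7.72 × 10^5 m³ / (0.15 × 1.58 × 10^6 m²) = 3.257 m
Δh = 3.257 m = 10.69 ft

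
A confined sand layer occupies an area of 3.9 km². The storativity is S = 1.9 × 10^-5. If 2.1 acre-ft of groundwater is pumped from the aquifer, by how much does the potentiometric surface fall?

Δh ≈ 35 m

A = 3.9 km² = 3.9 × 10^6 m²
ΔV = 2.1 acre-ft = 2590 m³
Δh = ΔV / (S × A) = 2590 m³ / (1.9 × 10^-5 × 3.9 × 10^6 m²) = 34.96 m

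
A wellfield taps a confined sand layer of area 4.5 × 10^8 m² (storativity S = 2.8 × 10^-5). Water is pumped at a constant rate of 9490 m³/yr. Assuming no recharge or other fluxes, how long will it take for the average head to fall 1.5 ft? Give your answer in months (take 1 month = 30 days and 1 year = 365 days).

Δh = 1.5 ft = 0.4572 m
ΔV = S × A × Δh = 2.8 × 10^-5 × 4.5 × 10^8 × 0.4572 = 5761 m³
Q = 9490 m³/yr = 26 m³/d
t = ΔV / Q = 5761 m³ / 26 m³/d = 221.6 d
t = 221.6 d ≈ 7.386 months

t ≈ 7.39 months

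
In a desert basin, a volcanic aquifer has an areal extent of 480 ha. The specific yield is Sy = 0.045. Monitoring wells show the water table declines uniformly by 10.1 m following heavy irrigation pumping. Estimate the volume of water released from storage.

A = 480 ha = 4.8 × 10^6 m²
ΔV = Sy × A × Δh = 0.045 × 4.8 × 10^6 m² × 10.1 m = 2.182 × 10^6 m³

ΔV ≈ 2.18 × 10^6 m³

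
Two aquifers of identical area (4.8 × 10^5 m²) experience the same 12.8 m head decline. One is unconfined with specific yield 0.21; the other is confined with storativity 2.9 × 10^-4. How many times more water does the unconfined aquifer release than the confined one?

ΔV_u / ΔV_c ≈ 724

Unconfined: ΔV_u = Sy × A × Δh = 0.21 × 4.8 × 10^5 × 12.8 = 1.29 × 10^6 m³
Confined: ΔV_c = S × A × Δh = 2.9 × 10^-4 × 4.8 × 10^5 × 12.8 = 1782 m³
Ratio = ΔV_u / ΔV_c = Sy / S = 0.21 / 2.9 × 10^-4 = 724.1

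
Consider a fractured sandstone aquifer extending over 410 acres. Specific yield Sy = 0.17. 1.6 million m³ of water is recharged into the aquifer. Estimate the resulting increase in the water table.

A = 410 acres = 1.659 × 10^6 m²
ΔV = 1.6 million m³ = 1.6 × 10^6 m³
Δh = ΔV / (Sy × A) = 1.6 × 10^6 m³ / (0.17 × 1.659 × 10^6 m²) = 5.672 m

Δh ≈ 5.67 m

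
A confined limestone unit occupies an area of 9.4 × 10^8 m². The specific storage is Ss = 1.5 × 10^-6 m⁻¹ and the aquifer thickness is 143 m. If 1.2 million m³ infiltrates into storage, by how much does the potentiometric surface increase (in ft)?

S = Ss × b = 1.5 × 10^-6 m⁻¹ × 143 m = 2.145 × 10^-4
ΔV = 1.2 million m³ = 1.2 × 10^6 m³
Δh = ΔV / (S × A) = 1.2 × 10^6 m³ / (2.145 × 10^-4 × 9.4 × 10^8 m²) = 5.951 m
Δh = 5.951 m = 19.53 ft

Δh ≈ 19.5 ft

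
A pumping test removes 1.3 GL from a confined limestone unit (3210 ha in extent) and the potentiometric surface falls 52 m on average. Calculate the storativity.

S ≈ 7.8 × 10^-4

A = 3210 ha = 3.21 × 10^7 m²
ΔV = 1.3 GL = 1.3 × 10^6 m³
S = ΔV / (A × Δh) = 1.3 × 10^6 m³ / (3.21 × 10^7 m² × 52 m) = 7.788 × 10^-4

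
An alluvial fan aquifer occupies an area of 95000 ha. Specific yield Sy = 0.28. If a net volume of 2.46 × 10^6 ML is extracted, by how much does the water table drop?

A = 95000 ha = 9.5 × 10^8 m²
ΔV = 2.46 × 10^6 ML = 2.46 × 10^9 m³
Δh = ΔV / (Sy × A) = 2.46 × 10^9 m³ / (0.28 × 9.5 × 10^8 m²) = 9.248 m

Δh ≈ 9.25 m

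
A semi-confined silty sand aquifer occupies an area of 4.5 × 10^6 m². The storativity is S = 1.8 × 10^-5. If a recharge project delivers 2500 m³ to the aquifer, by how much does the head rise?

Δh ≈ 30.9 m

Δh = ΔV / (S × A) = 2500 m³ / (1.8 × 10^-5 × 4.5 × 10^6 m²) = 30.86 m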